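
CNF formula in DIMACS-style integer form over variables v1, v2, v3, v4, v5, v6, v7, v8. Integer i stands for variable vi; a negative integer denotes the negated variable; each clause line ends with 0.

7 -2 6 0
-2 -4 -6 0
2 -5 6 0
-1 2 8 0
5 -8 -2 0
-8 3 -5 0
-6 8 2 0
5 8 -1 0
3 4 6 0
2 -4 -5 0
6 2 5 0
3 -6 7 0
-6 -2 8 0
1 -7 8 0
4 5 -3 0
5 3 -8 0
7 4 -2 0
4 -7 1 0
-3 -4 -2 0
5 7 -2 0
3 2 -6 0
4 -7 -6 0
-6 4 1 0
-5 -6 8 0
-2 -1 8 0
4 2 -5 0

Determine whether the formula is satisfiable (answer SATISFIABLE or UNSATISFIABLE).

SATISFIABLE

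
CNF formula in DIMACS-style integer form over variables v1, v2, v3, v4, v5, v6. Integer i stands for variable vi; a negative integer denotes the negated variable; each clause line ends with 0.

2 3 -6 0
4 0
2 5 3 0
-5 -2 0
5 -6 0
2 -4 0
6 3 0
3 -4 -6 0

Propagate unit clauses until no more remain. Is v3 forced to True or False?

Unit clause (v4) sets v4 = True.
From (!v4 || v2) and v4 = True: v2 = True.
From (!v2 || !v5) and v2 = True: v5 = False.
(v5 || !v6): since v5 = False, the clause reduces to (!v6). v6 = False.
In (v3 || v6), v6 is now false; v3 must hold, so v3 = True.

True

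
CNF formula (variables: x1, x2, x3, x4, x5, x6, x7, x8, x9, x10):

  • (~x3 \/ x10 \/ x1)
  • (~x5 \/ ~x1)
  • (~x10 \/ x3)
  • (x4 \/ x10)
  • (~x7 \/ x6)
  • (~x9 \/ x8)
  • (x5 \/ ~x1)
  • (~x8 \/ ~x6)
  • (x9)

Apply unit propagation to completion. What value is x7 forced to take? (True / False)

False

(x9) stands alone — x9 = True.
(x8 \/ ~x9) with x9 = True leaves only x8, so x8 = True.
(~x8 \/ ~x6) with x8 = True leaves only ~x6, so x6 = False.
In (x6 \/ ~x7), x6 is now false; ~x7 must hold, so x7 = False.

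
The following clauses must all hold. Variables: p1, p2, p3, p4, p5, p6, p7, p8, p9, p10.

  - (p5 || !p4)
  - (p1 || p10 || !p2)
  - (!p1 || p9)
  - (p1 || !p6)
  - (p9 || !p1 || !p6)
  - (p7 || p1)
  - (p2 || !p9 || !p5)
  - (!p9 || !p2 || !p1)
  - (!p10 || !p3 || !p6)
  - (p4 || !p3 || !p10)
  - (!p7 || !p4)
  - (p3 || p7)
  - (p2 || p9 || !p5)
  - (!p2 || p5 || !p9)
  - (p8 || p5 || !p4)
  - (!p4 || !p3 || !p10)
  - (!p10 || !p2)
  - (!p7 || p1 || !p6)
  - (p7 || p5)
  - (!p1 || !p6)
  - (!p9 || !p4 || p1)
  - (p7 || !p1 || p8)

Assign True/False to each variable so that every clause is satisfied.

p1 = False, p2 = False, p3 = False, p4 = False, p5 = False, p6 = False, p7 = True, p8 = False, p9 = False, p10 = True

Pure literal: p6 appears only negated; assign p6 = False.
Try p1 = False.
  then p7 is forced to True.
  then p4 is forced to False.
Try p2 = False.
Set p3 = False and propagate.
The remaining clauses are satisfied by p5 = False, p8 = False, p9 = False, p10 = True.
Every clause has at least one true literal under this assignment.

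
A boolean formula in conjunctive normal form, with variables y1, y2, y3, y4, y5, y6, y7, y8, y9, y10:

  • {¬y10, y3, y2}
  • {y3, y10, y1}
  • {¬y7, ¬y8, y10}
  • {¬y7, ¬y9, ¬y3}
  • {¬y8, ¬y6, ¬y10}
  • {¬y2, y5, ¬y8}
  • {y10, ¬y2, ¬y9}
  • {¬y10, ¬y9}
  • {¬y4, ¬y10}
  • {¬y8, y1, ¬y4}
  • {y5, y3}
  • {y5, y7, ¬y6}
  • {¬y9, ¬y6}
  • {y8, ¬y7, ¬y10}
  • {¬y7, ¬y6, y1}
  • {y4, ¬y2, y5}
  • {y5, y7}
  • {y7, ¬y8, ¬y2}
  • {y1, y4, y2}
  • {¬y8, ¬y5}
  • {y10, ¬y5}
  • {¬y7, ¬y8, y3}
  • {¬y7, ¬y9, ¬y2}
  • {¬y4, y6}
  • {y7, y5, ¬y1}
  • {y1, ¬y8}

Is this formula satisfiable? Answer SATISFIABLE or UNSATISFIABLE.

SATISFIABLE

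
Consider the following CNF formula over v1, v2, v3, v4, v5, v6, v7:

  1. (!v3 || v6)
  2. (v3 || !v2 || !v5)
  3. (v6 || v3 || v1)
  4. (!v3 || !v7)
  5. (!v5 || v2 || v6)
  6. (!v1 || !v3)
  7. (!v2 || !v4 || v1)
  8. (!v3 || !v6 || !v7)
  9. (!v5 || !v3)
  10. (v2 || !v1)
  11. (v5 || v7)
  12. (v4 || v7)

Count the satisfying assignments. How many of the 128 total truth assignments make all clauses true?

10

Split on v3, then v1.
  v3=1, v1=1: a clause becomes empty — 0.
  v3=1, v1=0: a clause becomes empty — 0.
  v3=0, v1=1: remaining (v2,v4,v5,v6,v7) ∈ {(1,0,0,0,1); (1,0,0,1,1); (1,1,0,0,1); (1,1,0,1,1)} — 4.
  v3=0, v1=0: 6 of the 32 assignments to (v2,v4,v5,v6,v7) work.
Total: 0 + 0 + 4 + 6 = 10.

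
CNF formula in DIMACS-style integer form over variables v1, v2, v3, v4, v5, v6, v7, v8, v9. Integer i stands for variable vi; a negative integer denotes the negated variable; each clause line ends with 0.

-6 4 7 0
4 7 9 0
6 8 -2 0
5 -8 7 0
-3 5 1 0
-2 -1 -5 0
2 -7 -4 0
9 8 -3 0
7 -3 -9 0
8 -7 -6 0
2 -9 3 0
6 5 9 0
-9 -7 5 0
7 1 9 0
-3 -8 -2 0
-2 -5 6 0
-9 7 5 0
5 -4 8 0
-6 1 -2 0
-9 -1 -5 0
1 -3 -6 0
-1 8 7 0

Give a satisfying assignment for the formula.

v1 = T, v2 = F, v3 = T, v4 = F, v5 = T, v6 = T, v7 = T, v8 = T, v9 = F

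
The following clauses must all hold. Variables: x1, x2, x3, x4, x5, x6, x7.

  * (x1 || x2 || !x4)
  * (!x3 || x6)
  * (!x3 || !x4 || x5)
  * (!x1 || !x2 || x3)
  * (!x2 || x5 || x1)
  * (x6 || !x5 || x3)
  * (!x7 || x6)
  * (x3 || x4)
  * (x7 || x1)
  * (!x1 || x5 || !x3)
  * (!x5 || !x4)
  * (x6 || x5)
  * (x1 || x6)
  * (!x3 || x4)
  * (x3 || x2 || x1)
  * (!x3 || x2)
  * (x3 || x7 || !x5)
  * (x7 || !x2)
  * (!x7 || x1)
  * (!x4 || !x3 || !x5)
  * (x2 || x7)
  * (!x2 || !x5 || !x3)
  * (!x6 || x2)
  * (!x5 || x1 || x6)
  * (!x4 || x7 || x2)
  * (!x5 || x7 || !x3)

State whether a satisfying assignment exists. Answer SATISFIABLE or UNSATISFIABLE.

UNSATISFIABLE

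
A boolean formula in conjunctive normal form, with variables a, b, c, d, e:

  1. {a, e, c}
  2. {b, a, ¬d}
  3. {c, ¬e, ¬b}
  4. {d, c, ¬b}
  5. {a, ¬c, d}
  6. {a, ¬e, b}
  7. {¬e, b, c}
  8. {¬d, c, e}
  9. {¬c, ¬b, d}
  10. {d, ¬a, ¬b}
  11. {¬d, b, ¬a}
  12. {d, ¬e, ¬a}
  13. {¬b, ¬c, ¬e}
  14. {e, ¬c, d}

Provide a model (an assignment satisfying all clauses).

Try a = True.
Branch on b: take b = True.
  then d is forced to True.
The remaining clauses are satisfied by c = True, e = False.
Every clause has at least one true literal under this assignment.

a=True, b=True, c=True, d=True, e=False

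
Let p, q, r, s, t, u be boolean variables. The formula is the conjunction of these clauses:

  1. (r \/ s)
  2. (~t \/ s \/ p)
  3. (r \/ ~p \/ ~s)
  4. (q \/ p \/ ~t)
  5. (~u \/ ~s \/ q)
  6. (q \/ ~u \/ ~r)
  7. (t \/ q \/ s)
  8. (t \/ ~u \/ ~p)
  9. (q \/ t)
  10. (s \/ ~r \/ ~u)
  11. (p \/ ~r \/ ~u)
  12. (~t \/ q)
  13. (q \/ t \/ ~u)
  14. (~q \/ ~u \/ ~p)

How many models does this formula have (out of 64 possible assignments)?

Case analysis on q and t:
  q=1, t=1: 5 of the 16 assignments to (p,r,s,u) work.
  q=1, t=0: 6 of the 16 assignments to (p,r,s,u) work.
  q=0, t=1: a clause becomes empty — 0.
  q=0, t=0: a clause becomes empty — 0.
Total: 5 + 6 + 0 + 0 = 11.

11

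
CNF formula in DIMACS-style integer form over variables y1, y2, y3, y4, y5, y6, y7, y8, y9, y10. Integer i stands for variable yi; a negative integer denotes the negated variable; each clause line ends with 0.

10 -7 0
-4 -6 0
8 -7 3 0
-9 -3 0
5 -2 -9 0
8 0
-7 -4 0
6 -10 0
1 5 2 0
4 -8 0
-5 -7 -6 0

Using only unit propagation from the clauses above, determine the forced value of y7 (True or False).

False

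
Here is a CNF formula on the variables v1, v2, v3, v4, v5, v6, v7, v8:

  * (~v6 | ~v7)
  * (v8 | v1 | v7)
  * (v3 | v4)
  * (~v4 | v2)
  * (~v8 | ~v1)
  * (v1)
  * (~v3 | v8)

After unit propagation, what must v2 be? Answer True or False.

True

(v1) stands alone — v1 = True.
From (~v1 | ~v8) and v1 = True: v8 = False.
From (~v3 | v8) and v8 = False: v3 = False.
From (v3 | v4) and v3 = False: v4 = True.
(~v4 | v2): since v4 = True, the clause reduces to (v2). v2 = True.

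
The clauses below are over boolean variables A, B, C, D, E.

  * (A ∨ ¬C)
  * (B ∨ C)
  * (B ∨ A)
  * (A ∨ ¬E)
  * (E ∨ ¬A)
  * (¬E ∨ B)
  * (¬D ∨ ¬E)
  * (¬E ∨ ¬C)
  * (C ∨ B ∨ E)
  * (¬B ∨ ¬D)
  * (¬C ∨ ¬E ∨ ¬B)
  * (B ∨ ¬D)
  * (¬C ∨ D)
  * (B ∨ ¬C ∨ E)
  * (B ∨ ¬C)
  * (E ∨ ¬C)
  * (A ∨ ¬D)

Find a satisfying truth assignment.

Branch on A: take A = True.
  then E is forced to True.
  then B is forced to True.
  then D is forced to False.
  then C is forced to False.
Every clause has at least one true literal under this assignment.

A=True, B=True, C=False, D=False, E=True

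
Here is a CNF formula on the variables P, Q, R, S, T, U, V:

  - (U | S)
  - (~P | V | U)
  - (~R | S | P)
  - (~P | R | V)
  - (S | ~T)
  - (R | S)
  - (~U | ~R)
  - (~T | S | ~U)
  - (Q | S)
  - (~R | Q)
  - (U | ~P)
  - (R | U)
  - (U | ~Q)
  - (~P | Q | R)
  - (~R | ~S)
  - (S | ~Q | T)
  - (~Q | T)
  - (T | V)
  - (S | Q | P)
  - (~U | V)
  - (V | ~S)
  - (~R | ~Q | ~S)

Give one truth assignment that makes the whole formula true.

P=False, Q=False, R=False, S=True, T=True, U=True, V=True

V occurs only positively in the remaining clauses — set V = True.
Try P = False.
Set Q = False and propagate.
  then S is forced to True.
  then R is forced to False.
  then U is forced to True.
T is now unconstrained; take T = True.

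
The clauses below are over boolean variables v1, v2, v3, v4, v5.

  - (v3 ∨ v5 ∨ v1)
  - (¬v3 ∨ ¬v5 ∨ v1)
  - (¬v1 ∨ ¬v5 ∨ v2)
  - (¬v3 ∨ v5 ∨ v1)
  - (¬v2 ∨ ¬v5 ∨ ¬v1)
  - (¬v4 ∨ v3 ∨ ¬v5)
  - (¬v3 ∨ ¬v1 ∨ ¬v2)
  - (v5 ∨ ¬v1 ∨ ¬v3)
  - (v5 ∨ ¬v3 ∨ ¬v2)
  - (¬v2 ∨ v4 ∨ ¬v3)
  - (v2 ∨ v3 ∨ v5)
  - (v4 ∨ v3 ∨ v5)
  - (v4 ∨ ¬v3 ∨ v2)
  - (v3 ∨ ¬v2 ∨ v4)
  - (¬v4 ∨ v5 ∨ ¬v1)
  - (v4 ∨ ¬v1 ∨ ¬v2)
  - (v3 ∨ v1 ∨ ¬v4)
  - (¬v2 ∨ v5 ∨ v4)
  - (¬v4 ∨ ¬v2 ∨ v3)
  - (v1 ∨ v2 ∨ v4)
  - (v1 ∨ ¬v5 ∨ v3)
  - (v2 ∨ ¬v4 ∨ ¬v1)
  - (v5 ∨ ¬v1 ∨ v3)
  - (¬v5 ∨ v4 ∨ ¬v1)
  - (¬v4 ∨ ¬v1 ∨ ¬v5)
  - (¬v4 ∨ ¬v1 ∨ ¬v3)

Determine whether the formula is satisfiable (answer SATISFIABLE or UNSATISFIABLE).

UNSATISFIABLE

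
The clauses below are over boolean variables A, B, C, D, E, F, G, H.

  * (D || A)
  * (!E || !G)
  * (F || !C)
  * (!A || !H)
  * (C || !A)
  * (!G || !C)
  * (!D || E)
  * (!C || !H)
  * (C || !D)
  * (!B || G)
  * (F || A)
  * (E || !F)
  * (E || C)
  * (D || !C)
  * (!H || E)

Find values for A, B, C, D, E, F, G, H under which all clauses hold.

Pure literal: B appears only negated; assign B = False.
Pure literal: H appears only negated; assign H = False.
Try A = True.
  then C is forced to True.
  then F is forced to True.
  then G is forced to False.
  then E is forced to True.
  then D is forced to True.
Check each clause:
  1. (D || A) — A is true.
  2. (!G || !E) — !G is true.
  3. (F || !C) — F is true.
  4. (!A || !H) — !H is true.
  5. (!A || C) — C is true.
  6. (!C || !G) — !G is true.
  7. (!D || E) — E is true.
  8. (!H || !C) — !H is true.
  9. (C || !D) — C is true.
  10. (G || !B) — !B is true.
  11. (F || A) — A is true.
  12. (E || !F) — E is true.
  13. (C || E) — C is true.
  14. (!C || D) — D is true.
  15. (!H || E) — !H is true.

A=T, B=F, C=T, D=T, E=T, F=T, G=F, H=F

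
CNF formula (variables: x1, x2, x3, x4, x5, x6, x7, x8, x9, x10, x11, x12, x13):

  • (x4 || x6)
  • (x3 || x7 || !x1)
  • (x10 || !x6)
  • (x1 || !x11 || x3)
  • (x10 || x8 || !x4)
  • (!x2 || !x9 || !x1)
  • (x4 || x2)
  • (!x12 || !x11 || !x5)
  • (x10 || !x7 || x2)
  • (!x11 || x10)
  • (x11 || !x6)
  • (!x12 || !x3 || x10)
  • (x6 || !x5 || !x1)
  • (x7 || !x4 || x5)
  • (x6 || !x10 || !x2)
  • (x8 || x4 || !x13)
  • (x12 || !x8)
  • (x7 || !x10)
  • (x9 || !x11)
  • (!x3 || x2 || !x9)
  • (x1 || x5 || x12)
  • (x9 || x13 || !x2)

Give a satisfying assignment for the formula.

x1=True, x2=False, x3=False, x4=True, x5=False, x6=False, x7=True, x8=False, x9=True, x10=True, x11=False, x12=False, x13=True

Branch on x1: take x1 = True.
Set x2 = False and propagate.
  then x4 is forced to True.
For the remaining variables, x3 = False, x5 = False, x6 = False, x7 = True, x8 = False, x9 = True, x10 = True, x11 = False, x12 = False, x13 = True works.
Check each clause:
  1. (x6 || x4) — x4 is true.
  2. (x7 || x3 || !x1) — x7 is true.
  3. (x10 || !x6) — x10 is true.
  4. (x3 || x1 || !x11) — x1 is true.
  5. (!x4 || x10 || x8) — x10 is true.
  6. (!x2 || !x1 || !x9) — !x2 is true.
  7. (x2 || x4) — x4 is true.
  8. (!x5 || !x12 || !x11) — !x5 is true.
  9. (x10 || !x7 || x2) — x10 is true.
  10. (!x11 || x10) — x10 is true.
  11. (x11 || !x6) — !x6 is true.
  12. (!x12 || x10 || !x3) — x10 is true.
  13. (x6 || !x5 || !x1) — !x5 is true.
  14. (x7 || !x4 || x5) — x7 is true.
  15. (x6 || !x10 || !x2) — !x2 is true.
  16. (x8 || x4 || !x13) — x4 is true.
  17. (x12 || !x8) — !x8 is true.
  18. (x7 || !x10) — x7 is true.
  19. (x9 || !x11) — x9 is true.
  20. (!x9 || x2 || !x3) — !x3 is true.
  21. (x12 || x1 || x5) — x1 is true.
  22. (x9 || !x2 || x13) — x9 is true.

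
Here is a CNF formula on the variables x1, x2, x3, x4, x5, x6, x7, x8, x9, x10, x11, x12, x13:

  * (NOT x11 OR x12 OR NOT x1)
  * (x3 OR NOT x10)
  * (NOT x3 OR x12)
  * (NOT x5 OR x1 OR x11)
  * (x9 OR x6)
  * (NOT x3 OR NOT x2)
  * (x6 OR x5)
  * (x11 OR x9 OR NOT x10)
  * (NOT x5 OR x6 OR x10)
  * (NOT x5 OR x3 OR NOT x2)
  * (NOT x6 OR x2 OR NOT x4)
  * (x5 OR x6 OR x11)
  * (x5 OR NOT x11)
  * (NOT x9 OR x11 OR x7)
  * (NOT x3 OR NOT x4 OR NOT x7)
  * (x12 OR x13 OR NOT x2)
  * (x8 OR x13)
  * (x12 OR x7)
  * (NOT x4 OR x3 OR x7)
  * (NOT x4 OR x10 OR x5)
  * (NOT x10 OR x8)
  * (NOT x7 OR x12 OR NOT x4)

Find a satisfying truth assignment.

x1=F, x2=F, x3=T, x4=F, x5=T, x6=F, x7=T, x8=T, x9=T, x10=T, x11=T, x12=T, x13=T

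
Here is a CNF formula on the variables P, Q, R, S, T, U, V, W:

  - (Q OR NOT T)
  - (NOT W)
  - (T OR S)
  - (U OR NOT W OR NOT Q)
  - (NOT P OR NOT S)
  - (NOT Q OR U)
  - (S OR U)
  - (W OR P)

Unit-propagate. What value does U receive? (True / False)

(NOT W) is a unit clause: W = False.
From (P OR W) and W = False: P = True.
(NOT S OR NOT P): since P = True, the clause reduces to (NOT S). S = False.
(S OR T): since S = False, the clause reduces to (T). T = True.
(Q OR NOT T) with T = True leaves only Q, so Q = True.
From (NOT Q OR U) and Q = True: U = True.

True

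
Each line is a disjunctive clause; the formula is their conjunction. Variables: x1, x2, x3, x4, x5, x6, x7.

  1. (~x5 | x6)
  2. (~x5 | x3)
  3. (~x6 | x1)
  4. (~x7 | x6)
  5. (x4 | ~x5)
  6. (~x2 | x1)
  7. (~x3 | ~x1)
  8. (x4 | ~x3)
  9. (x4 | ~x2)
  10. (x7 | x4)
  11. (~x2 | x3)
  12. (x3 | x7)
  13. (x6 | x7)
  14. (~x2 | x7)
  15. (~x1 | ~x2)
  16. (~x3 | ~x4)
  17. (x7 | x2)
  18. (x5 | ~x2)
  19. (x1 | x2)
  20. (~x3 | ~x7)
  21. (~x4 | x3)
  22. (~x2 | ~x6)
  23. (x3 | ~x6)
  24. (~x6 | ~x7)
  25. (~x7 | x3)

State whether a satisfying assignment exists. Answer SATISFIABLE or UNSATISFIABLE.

x3 = True:
  propagation gives x1=False, x6=False, x5=False, x7=False; an empty clause results — contradiction.
x3 = False:
  propagation gives x5=False, x2=False, x7=True; an empty clause results — contradiction.
Every branch closes, so no satisfying assignment exists.

UNSATISFIABLE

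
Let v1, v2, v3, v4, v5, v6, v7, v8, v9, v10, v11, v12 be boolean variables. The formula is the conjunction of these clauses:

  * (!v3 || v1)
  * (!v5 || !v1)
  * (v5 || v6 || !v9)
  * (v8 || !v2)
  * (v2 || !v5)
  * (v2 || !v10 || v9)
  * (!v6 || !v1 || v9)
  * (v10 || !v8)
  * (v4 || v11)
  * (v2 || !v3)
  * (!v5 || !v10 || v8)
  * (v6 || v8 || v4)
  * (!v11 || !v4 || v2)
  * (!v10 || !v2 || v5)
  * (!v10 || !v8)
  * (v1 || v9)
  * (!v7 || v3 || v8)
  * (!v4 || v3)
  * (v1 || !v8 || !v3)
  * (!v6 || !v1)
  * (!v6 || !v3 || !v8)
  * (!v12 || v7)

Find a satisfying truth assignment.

v1=False, v2=False, v3=False, v4=False, v5=False, v6=True, v7=False, v8=False, v9=True, v10=True, v11=True, v12=False

Pure literal: v12 appears only negated; assign v12 = False.
Try v1 = False.
  then v3 is forced to False.
  then v9 is forced to True.
  then v4 is forced to False.
  then v11 is forced to True.
For the remaining variables, v2 = False, v5 = False, v6 = True, v7 = False, v8 = False, v10 = True works.
Check each clause:
  1. (v1 || !v3) — !v3 is true.
  2. (!v1 || !v5) — !v5 is true.
  3. (!v9 || v5 || v6) — v6 is true.
  4. (!v2 || v8) — !v2 is true.
  5. (!v5 || v2) — !v5 is true.
  6. (v9 || v2 || !v10) — v9 is true.
  7. (!v1 || v9 || !v6) — v9 is true.
  8. (v10 || !v8) — !v8 is true.
  9. (v11 || v4) — v11 is true.
  10. (v2 || !v3) — !v3 is true.
  11. (!v5 || v8 || !v10) — !v5 is true.
  12. (v6 || v4 || v8) — v6 is true.
  13. (!v11 || !v4 || v2) — !v4 is true.
  14. (v5 || !v10 || !v2) — !v2 is true.
  15. (!v8 || !v10) — !v8 is true.
  16. (v1 || v9) — v9 is true.
  17. (!v7 || v3 || v8) — !v7 is true.
  18. (v3 || !v4) — !v4 is true.
  19. (!v3 || !v8 || v1) — !v8 is true.
  20. (!v1 || !v6) — !v1 is true.
  21. (!v3 || !v8 || !v6) — !v8 is true.
  22. (v7 || !v12) — !v12 is true.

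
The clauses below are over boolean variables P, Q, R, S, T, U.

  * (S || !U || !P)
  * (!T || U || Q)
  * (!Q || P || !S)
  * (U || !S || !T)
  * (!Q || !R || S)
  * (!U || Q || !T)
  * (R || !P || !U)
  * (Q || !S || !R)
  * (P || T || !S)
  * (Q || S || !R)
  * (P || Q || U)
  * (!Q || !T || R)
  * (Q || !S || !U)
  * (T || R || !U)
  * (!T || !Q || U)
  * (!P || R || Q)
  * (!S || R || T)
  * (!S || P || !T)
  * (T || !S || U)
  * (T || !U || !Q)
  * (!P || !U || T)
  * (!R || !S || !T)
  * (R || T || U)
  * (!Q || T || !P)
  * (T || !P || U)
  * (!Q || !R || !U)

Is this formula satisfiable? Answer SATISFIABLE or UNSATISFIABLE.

UNSATISFIABLE

T = True:
  Q = True:
    propagation gives R=True, S=True; an empty clause results — contradiction.
  Q = False:
    propagation gives U=True; an empty clause results — contradiction.
T = False:
  U = True:
    propagation gives R=True, Q=False, S=False; an empty clause results — contradiction.
  U = False:
    propagation gives S=False, R=True, Q=False; an empty clause results — contradiction.
Every branch closes, so no satisfying assignment exists.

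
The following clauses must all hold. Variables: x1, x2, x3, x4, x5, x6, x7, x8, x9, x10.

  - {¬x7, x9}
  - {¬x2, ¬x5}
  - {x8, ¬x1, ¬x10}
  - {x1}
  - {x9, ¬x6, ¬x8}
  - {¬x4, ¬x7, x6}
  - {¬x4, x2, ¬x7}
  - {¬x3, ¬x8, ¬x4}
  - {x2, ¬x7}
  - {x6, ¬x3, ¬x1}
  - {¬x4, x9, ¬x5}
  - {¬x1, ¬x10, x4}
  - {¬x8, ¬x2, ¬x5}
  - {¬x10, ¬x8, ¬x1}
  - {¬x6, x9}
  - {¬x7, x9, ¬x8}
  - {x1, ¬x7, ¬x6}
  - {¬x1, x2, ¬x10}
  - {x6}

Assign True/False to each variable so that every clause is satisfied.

(x1) is a unit clause, so x1 = True.
(x6) is a unit clause, so x6 = True.
(x9) is a unit clause, so x9 = True.
Pure literal: x7 appears only negated; assign x7 = False.
x10 occurs only negated in the remaining clauses — set x10 = False.
Try x2 = False.
The remaining clauses are satisfied by x3 = True, x4 = False, x5 = True, x8 = True.

x1=True, x2=False, x3=True, x4=False, x5=True, x6=True, x7=False, x8=True, x9=True, x10=False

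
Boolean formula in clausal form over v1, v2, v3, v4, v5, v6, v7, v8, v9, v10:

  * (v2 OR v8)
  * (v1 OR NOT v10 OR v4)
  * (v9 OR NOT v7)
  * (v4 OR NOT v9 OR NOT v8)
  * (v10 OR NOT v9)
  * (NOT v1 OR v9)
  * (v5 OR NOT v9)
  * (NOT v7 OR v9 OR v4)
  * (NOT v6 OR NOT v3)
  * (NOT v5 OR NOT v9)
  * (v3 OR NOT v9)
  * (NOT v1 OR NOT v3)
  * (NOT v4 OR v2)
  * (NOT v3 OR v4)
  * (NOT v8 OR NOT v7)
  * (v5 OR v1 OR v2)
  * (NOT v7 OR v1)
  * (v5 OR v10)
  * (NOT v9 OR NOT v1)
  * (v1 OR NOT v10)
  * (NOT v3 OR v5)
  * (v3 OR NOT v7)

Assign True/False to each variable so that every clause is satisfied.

v1=False, v2=False, v3=False, v4=False, v5=True, v6=True, v7=False, v8=True, v9=False, v10=False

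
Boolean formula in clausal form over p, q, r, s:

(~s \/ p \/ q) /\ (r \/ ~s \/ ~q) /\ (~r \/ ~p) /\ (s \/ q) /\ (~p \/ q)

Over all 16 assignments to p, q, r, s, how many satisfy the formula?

4

Satisfying assignments:
  p=0 q=1 r=0 s=0
  p=0 q=1 r=1 s=0
  p=0 q=1 r=1 s=1
  p=1 q=1 r=0 s=0
That's 4 in total.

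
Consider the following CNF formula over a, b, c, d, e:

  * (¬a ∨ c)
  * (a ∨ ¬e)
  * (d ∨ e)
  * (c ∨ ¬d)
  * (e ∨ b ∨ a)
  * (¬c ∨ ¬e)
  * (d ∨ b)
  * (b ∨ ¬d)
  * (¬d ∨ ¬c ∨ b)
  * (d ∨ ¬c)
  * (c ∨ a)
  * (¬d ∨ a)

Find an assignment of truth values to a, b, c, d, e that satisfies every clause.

Pure literal: b appears only positively; assign b = True.
Set a = True and propagate.
  then c is forced to True.
  then e is forced to False.
  then d is forced to True.
Every clause has at least one true literal under this assignment.

a=True, b=True, c=True, d=True, e=False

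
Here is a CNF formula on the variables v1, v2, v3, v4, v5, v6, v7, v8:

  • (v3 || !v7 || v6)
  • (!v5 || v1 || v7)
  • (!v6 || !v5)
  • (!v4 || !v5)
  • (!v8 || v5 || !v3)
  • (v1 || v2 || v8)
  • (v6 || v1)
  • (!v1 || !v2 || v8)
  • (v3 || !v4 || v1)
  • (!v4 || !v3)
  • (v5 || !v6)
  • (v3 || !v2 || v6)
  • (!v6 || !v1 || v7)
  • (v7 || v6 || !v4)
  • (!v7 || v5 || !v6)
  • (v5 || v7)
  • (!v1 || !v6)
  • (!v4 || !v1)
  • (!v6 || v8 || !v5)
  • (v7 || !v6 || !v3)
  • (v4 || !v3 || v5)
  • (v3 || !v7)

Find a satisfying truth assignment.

Try v1 = True.
  then v6 is forced to False.
  then v4 is forced to False.
Branch on v2: take v2 = True.
  then v8 is forced to True.
  then v3 is forced to True.
  then v5 is forced to True.
v7 is now unconstrained; take v7 = False.
Every clause has at least one true literal under this assignment.

v1=1, v2=1, v3=1, v4=0, v5=1, v6=0, v7=0, v8=1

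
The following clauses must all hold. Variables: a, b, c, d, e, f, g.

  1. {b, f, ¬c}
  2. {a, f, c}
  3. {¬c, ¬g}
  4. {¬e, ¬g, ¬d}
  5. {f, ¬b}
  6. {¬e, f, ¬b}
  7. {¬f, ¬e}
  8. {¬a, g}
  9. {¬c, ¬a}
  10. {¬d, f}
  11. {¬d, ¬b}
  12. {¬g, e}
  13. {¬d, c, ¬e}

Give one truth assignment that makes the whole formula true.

Pure literal: d appears only negated; assign d = False.
Branch on a: take a = False.
The remaining clauses are satisfied by b = False, c = True, e = False, f = True, g = False.

a=False, b=False, c=True, d=False, e=False, f=True, g=False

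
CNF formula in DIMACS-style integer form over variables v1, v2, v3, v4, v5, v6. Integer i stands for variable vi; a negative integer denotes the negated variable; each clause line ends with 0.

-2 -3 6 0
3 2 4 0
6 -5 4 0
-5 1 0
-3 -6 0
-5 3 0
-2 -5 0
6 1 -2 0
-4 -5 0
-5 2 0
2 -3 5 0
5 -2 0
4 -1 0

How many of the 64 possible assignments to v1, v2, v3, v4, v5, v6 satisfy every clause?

The models are:
  v1=0 v2=0 v3=0 v4=1 v5=0 v6=0
  v1=0 v2=0 v3=0 v4=1 v5=0 v6=1
  v1=1 v2=0 v3=0 v4=1 v5=0 v6=0
  v1=1 v2=0 v3=0 v4=1 v5=0 v6=1
Count: 4.

4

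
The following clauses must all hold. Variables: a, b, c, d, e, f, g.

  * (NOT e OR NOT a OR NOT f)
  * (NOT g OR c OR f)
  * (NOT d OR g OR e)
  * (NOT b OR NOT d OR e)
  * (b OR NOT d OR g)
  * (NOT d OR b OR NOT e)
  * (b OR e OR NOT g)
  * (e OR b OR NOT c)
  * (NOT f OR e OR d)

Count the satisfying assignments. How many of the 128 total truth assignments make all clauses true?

Case analysis on e and b:
  e=1, b=1: d free; 10 ways for (a,c,f,g) × 2^1 = 20.
  e=1, b=0: 10 of the 32 assignments to (a,c,d,f,g) work.
  e=0, b=1: a free; 3 ways for (c,d,f,g) × 2^1 = 6.
  e=0, b=0: remaining (a,c,d,f,g) ∈ {(0,0,0,0,0); (1,0,0,0,0)} — 2.
Total: 20 + 10 + 6 + 2 = 38.

38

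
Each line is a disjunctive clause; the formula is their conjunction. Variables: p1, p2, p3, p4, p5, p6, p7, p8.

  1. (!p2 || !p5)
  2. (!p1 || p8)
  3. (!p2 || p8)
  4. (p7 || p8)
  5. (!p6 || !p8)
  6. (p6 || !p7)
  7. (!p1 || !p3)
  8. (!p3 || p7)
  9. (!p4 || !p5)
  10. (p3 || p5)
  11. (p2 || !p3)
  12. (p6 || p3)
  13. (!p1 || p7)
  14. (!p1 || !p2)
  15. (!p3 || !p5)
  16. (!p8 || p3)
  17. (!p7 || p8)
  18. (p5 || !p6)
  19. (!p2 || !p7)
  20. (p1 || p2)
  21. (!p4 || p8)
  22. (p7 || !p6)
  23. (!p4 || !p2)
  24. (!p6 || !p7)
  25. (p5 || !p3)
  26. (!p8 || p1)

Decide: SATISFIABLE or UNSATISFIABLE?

UNSATISFIABLE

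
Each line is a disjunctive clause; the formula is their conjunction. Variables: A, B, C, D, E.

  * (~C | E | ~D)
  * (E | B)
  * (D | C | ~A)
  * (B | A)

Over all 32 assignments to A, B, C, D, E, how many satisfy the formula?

15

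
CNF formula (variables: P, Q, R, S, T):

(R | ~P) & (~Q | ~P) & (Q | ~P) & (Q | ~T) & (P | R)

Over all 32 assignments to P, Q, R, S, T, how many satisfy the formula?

6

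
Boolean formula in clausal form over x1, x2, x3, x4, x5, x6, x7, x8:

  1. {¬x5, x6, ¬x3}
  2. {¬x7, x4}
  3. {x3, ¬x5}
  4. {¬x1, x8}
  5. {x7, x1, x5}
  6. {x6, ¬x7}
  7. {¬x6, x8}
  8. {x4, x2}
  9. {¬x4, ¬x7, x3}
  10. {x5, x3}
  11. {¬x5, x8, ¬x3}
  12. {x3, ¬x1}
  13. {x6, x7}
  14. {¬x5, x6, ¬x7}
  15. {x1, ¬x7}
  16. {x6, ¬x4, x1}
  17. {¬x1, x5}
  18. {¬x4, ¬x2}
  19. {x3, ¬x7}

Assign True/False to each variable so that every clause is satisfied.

x1=True, x2=True, x3=True, x4=False, x5=True, x6=True, x7=False, x8=True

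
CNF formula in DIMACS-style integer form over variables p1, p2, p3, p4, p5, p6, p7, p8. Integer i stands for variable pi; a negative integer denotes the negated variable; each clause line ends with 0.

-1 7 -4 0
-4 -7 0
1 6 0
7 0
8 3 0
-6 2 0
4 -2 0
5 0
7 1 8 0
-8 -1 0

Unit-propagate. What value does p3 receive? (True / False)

True

(p7) is a unit clause: p7 = True.
(~p7 \/ ~p4) with p7 = True leaves only ~p4, so p4 = False.
In (~p2 \/ p4), p4 is now false; ~p2 must hold, so p2 = False.
In (~p6 \/ p2), p2 is now false; ~p6 must hold, so p6 = False.
In (p6 \/ p1), p6 is now false; p1 must hold, so p1 = True.
(p5) is a unit clause: p5 = True.
In (~p1 \/ ~p8), ~p1 is now false; ~p8 must hold, so p8 = False.
(p3 \/ p8): since p8 = False, the clause reduces to (p3). p3 = True.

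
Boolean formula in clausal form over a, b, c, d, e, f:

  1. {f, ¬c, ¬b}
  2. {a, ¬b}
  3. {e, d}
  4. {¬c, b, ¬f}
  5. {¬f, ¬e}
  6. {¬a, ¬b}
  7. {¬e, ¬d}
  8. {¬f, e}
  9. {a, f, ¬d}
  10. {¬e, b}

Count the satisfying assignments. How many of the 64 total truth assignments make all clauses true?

2

The models are:
  a=1 b=0 c=0 d=1 e=0 f=0
  a=1 b=0 c=1 d=1 e=0 f=0
That's 2 in total.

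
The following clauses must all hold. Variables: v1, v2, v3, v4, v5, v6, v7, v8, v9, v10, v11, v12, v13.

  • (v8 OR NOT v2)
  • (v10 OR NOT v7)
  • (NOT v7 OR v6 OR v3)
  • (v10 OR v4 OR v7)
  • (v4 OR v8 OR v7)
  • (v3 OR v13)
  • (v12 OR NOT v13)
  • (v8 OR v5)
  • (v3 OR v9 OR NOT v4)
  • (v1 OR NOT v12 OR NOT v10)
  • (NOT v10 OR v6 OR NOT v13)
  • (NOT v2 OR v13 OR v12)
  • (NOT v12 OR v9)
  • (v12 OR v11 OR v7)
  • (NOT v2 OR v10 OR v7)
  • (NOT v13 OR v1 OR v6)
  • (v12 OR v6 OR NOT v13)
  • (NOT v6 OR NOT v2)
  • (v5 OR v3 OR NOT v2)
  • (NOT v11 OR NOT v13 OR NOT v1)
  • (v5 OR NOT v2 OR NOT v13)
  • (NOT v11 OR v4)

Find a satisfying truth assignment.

v3 occurs only positively in the remaining clauses — set v3 = True.
Pure literal: v5 appears only positively; assign v5 = True.
Branch on v1: take v1 = True.
For the remaining variables, v2 = True, v4 = True, v6 = False, v7 = False, v8 = True, v9 = True, v10 = True, v11 = True, v12 = True, v13 = False works.

v1 = T, v2 = T, v3 = T, v4 = T, v5 = T, v6 = F, v7 = F, v8 = T, v9 = T, v10 = T, v11 = T, v12 = T, v13 = F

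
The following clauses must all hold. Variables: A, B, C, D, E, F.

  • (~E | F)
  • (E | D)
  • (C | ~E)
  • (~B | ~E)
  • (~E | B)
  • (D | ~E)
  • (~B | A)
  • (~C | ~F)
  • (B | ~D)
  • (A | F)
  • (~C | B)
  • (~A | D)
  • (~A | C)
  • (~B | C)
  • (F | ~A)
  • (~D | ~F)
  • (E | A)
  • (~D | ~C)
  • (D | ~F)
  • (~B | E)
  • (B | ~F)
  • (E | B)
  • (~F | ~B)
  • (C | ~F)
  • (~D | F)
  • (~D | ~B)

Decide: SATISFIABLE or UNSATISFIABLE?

B = True:
  propagation gives E=False; an empty clause results — contradiction.
B = False:
  propagation gives E=False; an empty clause results — contradiction.
Every branch closes, so no satisfying assignment exists.

UNSATISFIABLE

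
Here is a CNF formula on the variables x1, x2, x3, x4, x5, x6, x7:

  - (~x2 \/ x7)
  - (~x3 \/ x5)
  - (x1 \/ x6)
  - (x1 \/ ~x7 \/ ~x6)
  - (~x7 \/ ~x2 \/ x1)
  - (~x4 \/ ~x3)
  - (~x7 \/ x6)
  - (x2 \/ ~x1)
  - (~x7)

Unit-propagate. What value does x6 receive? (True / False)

(~x7) stands alone — x7 = False.
From (~x2 \/ x7) and x7 = False: x2 = False.
(~x1 \/ x2): since x2 = False, the clause reduces to (~x1). x1 = False.
(x1 \/ x6): since x1 = False, the clause reduces to (x6). x6 = True.

True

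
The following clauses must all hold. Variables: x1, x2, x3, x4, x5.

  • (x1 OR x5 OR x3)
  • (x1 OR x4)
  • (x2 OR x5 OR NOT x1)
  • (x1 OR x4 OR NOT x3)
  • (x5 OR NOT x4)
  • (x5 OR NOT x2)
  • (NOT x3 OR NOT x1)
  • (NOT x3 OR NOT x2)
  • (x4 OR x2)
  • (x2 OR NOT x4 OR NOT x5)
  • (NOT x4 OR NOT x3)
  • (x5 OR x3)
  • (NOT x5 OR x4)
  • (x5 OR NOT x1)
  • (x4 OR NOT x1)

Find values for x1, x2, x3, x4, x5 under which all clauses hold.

x1=F, x2=T, x3=F, x4=T, x5=T

Set x1 = False and propagate.
  then x4 is forced to True.
  then x5 is forced to True.
  then x2 is forced to True.
  then x3 is forced to False.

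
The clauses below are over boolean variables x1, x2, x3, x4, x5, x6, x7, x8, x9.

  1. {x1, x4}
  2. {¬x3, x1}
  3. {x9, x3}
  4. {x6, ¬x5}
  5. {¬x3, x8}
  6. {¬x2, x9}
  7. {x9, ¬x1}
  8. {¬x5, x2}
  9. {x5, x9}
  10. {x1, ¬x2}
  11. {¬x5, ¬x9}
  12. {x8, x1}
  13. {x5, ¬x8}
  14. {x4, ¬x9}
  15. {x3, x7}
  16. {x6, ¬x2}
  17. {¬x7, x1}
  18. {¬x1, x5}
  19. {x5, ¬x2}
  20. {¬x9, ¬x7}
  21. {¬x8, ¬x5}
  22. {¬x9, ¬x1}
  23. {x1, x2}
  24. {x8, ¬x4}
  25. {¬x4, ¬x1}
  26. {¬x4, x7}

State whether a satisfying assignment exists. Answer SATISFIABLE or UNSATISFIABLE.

UNSATISFIABLE

x1 = True:
  propagation gives x9=True; an empty clause results — contradiction.
x1 = False:
  propagation gives x4=True, x3=False, x9=True, x2=False; an empty clause results — contradiction.
Every branch closes, so no satisfying assignment exists.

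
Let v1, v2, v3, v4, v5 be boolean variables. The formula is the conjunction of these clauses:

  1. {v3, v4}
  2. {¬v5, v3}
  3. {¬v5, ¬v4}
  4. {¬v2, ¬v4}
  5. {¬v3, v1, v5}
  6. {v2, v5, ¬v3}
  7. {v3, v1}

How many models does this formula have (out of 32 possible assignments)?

Satisfying assignments:
  v1=0 v2=0 v3=1 v4=0 v5=1
  v1=0 v2=1 v3=1 v4=0 v5=1
  v1=1 v2=0 v3=0 v4=1 v5=0
  v1=1 v2=0 v3=1 v4=0 v5=1
  v1=1 v2=1 v3=1 v4=0 v5=0
  v1=1 v2=1 v3=1 v4=0 v5=1
That's 6 in total.

6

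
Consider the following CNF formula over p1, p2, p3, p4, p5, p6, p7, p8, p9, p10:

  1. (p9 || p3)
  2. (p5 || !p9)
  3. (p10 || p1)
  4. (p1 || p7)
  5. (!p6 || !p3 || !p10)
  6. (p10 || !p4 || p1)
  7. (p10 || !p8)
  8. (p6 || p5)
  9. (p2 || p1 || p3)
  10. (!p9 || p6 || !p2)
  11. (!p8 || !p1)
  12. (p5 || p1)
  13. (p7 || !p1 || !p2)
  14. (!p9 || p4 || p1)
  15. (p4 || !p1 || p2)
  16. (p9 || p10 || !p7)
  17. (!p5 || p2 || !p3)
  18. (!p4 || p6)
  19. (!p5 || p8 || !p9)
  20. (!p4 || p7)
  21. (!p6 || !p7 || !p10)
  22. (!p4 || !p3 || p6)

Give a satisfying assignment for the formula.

p1=True, p2=True, p3=True, p4=False, p5=True, p6=False, p7=True, p8=False, p9=False, p10=True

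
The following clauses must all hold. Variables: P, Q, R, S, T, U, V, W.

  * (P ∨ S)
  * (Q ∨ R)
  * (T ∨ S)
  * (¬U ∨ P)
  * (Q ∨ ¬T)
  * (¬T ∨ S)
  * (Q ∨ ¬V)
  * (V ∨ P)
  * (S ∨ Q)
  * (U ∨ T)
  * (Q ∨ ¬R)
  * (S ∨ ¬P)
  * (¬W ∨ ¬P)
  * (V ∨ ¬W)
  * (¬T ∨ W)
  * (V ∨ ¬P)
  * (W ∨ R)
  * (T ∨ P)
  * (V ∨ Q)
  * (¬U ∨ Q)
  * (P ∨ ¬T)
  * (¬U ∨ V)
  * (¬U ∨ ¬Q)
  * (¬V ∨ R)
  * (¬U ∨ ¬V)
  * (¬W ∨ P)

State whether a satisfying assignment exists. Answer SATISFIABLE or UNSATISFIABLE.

P = True:
  propagation gives S=True, W=False, T=False, U=True; an empty clause results — contradiction.
P = False:
  propagation gives S=True, U=False, V=True, Q=True; an empty clause results — contradiction.
Every branch closes, so no satisfying assignment exists.

UNSATISFIABLE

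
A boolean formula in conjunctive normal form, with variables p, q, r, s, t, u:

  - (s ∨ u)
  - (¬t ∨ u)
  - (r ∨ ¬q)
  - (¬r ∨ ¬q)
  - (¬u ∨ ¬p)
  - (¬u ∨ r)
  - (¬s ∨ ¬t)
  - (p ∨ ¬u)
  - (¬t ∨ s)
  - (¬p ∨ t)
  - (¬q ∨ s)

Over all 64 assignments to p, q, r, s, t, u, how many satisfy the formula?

2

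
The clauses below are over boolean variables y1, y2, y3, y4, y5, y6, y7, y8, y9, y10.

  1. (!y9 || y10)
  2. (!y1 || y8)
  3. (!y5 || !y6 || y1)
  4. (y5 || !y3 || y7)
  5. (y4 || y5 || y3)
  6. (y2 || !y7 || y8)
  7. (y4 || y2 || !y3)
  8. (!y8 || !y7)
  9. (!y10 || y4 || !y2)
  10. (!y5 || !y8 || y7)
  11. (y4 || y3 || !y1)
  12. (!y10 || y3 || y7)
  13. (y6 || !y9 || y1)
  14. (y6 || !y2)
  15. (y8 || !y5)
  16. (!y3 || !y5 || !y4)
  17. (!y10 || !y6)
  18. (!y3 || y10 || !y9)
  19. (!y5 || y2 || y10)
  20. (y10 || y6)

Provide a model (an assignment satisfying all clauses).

y1=F, y2=T, y3=T, y4=F, y5=F, y6=T, y7=T, y8=F, y9=F, y10=F

Pure literal: y9 appears only negated; assign y9 = False.
Try y1 = False.
For the remaining variables, y2 = True, y3 = True, y4 = False, y5 = False, y6 = True, y7 = True, y8 = False, y10 = False works.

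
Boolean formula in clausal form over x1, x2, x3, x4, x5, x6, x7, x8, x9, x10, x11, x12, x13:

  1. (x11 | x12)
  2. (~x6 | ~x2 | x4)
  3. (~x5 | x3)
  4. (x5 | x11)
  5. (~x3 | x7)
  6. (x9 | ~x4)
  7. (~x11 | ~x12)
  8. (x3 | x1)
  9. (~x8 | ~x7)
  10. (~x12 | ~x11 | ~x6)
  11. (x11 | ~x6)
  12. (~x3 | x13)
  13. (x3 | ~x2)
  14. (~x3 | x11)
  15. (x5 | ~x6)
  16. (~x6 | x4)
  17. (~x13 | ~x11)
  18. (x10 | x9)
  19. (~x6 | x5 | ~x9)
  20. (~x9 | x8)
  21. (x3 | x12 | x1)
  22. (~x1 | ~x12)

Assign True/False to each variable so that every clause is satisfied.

Pure literal: x2 appears only negated; assign x2 = False.
Pure literal: x6 appears only negated; assign x6 = False.
Try x1 = True.
  then x12 is forced to False.
  then x11 is forced to True.
  then x13 is forced to False.
  then x3 is forced to False.
  then x5 is forced to False.
For the remaining variables, x4 = True, x7 = False, x8 = True, x9 = True, x10 = True works.

x1=T, x2=F, x3=F, x4=T, x5=F, x6=F, x7=F, x8=T, x9=T, x10=T, x11=T, x12=F, x13=F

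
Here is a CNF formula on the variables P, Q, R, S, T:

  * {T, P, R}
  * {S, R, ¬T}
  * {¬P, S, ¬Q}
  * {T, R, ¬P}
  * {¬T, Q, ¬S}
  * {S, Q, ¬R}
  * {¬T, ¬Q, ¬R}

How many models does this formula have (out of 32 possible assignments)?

7

Case analysis on R and T:
  R=T, T=T: a clause becomes empty — 0.
  R=T, T=F: 5 of the 8 assignments to (P,Q,S) work.
  R=F, T=T: remaining (P,Q,S) ∈ {(F,T,T); (T,T,T)} — 2.
  R=F, T=F: a clause becomes empty — 0.
Total: 0 + 5 + 2 + 0 = 7.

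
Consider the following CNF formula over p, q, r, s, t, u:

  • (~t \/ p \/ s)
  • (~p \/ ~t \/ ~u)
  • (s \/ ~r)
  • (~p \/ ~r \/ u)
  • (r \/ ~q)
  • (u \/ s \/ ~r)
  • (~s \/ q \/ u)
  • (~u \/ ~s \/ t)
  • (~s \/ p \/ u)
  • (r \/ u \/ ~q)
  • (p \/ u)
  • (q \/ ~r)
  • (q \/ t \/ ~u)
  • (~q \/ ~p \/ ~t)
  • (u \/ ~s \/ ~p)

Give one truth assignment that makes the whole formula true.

Set p = False and propagate.
  then u is forced to True.
Try q = True.
  then r is forced to True.
  then s is forced to True.
  then t is forced to True.

p = 0, q = 1, r = 1, s = 1, t = 1, u = 1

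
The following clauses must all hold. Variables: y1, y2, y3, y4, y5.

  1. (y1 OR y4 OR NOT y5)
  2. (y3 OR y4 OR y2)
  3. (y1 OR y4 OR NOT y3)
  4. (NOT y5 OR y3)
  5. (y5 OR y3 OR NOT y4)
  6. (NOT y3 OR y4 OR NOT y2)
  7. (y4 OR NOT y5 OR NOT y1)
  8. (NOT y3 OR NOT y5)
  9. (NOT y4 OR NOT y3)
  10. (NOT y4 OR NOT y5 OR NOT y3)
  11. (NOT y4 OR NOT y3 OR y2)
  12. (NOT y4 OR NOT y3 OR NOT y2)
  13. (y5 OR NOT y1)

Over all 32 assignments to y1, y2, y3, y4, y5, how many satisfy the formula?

1

The models are:
  y1=0 y2=1 y3=0 y4=0 y5=0
That's 1 in total.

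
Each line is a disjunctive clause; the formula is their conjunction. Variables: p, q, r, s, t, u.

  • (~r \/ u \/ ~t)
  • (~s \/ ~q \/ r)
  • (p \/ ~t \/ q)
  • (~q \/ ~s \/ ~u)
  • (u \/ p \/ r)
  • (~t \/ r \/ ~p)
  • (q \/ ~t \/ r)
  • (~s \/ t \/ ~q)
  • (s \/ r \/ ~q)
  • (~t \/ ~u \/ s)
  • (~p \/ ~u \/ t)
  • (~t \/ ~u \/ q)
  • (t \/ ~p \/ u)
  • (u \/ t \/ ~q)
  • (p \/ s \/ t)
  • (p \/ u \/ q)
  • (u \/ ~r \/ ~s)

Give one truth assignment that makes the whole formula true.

Branch on p: take p = False.
Set q = False and propagate.
  then t is forced to False.
  then s is forced to True.
  then u is forced to True.
r is now unconstrained; take r = True.
Every clause has at least one true literal under this assignment.

p=0, q=0, r=1, s=1, t=0, u=1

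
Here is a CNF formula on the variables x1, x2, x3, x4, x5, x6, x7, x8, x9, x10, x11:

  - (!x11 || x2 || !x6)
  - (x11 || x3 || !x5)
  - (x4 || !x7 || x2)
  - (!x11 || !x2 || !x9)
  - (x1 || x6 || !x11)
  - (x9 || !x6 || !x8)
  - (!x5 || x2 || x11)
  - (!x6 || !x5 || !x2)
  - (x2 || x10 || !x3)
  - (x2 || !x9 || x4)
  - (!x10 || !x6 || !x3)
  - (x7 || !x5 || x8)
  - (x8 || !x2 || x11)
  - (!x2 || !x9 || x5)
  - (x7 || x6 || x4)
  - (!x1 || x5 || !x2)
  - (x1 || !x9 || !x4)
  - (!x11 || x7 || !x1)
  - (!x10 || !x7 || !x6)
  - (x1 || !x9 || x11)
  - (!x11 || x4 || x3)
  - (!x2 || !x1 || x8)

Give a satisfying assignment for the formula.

x1=1, x2=1, x3=1, x4=1, x5=1, x6=0, x7=1, x8=1, x9=1, x10=0, x11=0

Set x1 = True and propagate.
The remaining clauses are satisfied by x2 = True, x3 = True, x4 = True, x5 = True, x6 = False, x7 = True, x8 = True, x9 = True, x10 = False, x11 = False.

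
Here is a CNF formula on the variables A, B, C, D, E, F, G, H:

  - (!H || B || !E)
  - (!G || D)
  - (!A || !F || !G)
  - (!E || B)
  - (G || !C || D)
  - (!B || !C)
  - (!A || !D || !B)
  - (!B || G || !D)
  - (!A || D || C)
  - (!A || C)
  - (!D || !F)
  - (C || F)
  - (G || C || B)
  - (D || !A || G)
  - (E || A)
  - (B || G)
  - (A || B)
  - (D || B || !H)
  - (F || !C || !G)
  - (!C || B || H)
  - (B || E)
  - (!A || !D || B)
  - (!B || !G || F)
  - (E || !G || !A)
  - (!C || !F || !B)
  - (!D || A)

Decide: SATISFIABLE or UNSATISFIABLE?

Branch on A: take A = False.
  then E is forced to True.
  then B is forced to True.
  then C is forced to False.
  then F is forced to True.
  then D is forced to False.
  then G is forced to False.
H is now unconstrained; take H = False.
Every clause has at least one true literal under this assignment.
So A=0, B=1, C=0, D=0, E=1, F=1, G=0, H=0 is a satisfying assignment.

SATISFIABLE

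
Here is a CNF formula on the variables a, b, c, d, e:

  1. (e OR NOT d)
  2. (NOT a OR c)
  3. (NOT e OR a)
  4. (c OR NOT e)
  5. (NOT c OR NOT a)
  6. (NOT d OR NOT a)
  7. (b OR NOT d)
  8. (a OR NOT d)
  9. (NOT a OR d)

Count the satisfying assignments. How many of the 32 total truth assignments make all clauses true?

4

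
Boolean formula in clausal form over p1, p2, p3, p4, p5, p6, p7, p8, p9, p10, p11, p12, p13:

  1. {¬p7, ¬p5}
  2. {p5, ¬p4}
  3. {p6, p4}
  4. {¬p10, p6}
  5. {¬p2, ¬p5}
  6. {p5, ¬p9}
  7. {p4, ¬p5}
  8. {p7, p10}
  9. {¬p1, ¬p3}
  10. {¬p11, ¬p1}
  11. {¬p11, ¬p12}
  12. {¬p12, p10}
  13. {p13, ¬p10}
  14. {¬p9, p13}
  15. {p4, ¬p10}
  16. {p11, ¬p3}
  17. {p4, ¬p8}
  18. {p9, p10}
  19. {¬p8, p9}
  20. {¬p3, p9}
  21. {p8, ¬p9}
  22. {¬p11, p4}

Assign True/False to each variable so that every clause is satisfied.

p1 = T, p2 = F, p3 = F, p4 = T, p5 = T, p6 = T, p7 = F, p8 = T, p9 = T, p10 = T, p11 = F, p12 = T, p13 = T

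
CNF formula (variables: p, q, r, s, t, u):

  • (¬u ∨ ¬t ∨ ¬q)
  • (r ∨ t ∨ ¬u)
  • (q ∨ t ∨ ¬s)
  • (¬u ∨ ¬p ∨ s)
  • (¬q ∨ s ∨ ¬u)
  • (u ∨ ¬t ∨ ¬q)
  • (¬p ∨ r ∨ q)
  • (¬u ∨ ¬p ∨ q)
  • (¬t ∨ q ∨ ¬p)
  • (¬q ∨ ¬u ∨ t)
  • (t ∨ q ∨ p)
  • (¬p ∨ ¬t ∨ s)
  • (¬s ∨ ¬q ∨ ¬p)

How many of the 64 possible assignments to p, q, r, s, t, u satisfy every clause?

15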